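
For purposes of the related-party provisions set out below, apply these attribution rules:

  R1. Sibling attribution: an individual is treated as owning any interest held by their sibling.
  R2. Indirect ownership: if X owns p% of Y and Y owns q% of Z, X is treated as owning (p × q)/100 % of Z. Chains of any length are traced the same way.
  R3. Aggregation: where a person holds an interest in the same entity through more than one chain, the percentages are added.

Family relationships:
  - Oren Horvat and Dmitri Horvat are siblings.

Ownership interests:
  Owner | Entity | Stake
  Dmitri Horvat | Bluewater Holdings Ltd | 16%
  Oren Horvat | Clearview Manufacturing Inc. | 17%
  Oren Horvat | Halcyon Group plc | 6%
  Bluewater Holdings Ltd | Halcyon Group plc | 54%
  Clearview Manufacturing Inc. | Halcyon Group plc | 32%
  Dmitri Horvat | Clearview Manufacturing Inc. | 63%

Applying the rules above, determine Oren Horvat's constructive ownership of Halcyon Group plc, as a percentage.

By sibling attribution (R1), Oren Horvat is treated as also owning Dmitri Horvat's interest in Clearview Manufacturing Inc, giving 17% + 63% = 80%.
By sibling attribution (R1), Oren Horvat is treated as owning Dmitri Horvat's 16% interest in Bluewater Holdings Ltd.
Chain via Clearview Manufacturing Inc. (R2): 80% × 32% = 25.6% of Halcyon Group plc.
Direct interest in Halcyon Group plc: 6%.
Chain via Bluewater Holdings Ltd (R2): 16% × 54% = 8.64% of Halcyon Group plc.
Aggregating (R3): 25.6% + 6% + 8.64% = 40.24%.

40.24%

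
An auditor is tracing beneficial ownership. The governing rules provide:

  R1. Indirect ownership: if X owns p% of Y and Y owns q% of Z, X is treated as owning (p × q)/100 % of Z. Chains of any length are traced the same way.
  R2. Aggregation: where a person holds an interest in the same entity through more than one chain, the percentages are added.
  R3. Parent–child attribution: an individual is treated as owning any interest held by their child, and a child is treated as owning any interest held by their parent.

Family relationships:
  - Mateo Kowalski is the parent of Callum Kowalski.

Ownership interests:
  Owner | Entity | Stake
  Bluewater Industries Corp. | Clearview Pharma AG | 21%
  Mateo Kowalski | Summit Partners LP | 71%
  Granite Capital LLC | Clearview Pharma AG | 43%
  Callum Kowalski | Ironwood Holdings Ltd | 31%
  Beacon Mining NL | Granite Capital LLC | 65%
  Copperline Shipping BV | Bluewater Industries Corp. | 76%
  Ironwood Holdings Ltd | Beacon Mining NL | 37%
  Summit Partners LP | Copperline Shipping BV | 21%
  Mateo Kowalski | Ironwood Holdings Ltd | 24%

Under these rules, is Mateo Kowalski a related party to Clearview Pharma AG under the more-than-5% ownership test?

By parent–child attribution (R3), Mateo Kowalski is treated as also owning Callum Kowalski's interest in Ironwood Holdings Ltd, giving 24% + 31% = 55%.
Chain via Ironwood Holdings Ltd → Beacon Mining NL → Granite Capital LLC (R1): 55% × 37% × 65% × 43% = 5.687825% of Clearview Pharma AG.
Chain via Summit Partners LP → Copperline Shipping BV → Bluewater Industries Corp. (R1): 71% × 21% × 76% × 21% = 2.379636% of Clearview Pharma AG.
Aggregating (R2): 5.687825% + 2.379636% = 8.067461%.
8.067461% exceeds the 5% threshold, so Mateo is a related party to Clearview Pharma AG.

Yes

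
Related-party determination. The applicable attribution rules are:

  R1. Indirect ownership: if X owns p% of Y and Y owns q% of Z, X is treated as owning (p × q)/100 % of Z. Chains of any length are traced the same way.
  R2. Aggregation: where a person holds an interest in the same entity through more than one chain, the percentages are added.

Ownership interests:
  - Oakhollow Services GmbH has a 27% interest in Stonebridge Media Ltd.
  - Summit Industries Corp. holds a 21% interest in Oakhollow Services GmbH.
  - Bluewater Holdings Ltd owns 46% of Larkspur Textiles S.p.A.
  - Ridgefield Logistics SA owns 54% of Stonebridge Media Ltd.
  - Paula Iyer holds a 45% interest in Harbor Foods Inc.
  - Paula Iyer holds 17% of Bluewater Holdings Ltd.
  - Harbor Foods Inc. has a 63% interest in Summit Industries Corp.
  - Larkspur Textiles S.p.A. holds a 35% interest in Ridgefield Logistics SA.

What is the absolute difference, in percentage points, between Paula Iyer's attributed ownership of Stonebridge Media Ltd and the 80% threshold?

76.914575

Chain via Bluewater Holdings Ltd → Larkspur Textiles S.p.A. → Ridgefield Logistics SA (R1): 17% × 46% × 35% × 54% = 1.47798% of Stonebridge Media Ltd.
Chain via Harbor Foods Inc. → Summit Industries Corp. → Oakhollow Services GmbH (R1): 45% × 63% × 21% × 27% = 1.607445% of Stonebridge Media Ltd.
Aggregating (R2): 1.47798% + 1.607445% = 3.085425%.
3.085425% falls short of the 80% threshold by 76.914575 percentage points.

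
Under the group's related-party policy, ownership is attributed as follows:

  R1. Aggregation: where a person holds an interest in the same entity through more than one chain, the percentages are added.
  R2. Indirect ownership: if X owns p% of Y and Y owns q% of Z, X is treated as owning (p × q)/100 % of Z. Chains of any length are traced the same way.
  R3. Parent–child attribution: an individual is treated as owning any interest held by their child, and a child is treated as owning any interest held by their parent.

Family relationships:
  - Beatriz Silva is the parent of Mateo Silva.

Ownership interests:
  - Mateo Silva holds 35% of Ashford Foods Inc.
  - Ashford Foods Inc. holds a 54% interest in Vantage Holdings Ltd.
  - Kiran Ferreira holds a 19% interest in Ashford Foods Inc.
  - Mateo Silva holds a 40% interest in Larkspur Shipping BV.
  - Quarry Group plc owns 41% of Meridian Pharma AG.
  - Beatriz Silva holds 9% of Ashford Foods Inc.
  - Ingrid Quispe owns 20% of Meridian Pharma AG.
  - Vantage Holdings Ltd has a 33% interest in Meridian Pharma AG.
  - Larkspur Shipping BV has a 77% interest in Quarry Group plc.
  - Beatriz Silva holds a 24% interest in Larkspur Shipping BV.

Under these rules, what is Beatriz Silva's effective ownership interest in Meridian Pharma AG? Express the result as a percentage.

By parent–child attribution (R3), Beatriz Silva is treated as also owning Mateo Silva's interest in Larkspur Shipping BV, giving 24% + 40% = 64%.
By parent–child attribution (R3), Beatriz Silva is treated as also owning Mateo Silva's interest in Ashford Foods Inc, giving 9% + 35% = 44%.
Chain via Larkspur Shipping BV → Quarry Group plc (R2): 64% × 77% × 41% = 20.2048% of Meridian Pharma AG.
Chain via Ashford Foods Inc. → Vantage Holdings Ltd (R2): 44% × 54% × 33% = 7.8408% of Meridian Pharma AG.
Aggregating (R1): 20.2048% + 7.8408% = 28.0456%.

28.0456%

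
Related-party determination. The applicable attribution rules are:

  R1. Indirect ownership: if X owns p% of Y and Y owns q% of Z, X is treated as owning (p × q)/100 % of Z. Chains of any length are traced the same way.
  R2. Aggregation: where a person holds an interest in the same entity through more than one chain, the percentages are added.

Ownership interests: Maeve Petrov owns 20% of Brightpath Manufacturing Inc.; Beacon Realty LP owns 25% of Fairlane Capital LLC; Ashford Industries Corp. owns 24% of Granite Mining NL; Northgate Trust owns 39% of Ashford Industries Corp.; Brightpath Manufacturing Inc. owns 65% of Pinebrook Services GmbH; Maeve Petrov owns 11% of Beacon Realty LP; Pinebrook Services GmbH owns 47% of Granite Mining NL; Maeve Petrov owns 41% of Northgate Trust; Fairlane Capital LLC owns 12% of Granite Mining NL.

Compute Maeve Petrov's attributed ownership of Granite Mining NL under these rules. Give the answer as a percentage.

Chain via Beacon Realty LP → Fairlane Capital LLC (R1): 11% × 25% × 12% = 0.33% of Granite Mining NL.
Chain via Brightpath Manufacturing Inc. → Pinebrook Services GmbH (R1): 20% × 65% × 47% = 6.11% of Granite Mining NL.
Chain via Northgate Trust → Ashford Industries Corp. (R1): 41% × 39% × 24% = 3.8376% of Granite Mining NL.
Aggregating (R2): 0.33% + 6.11% + 3.8376% = 10.2776%.

10.2776%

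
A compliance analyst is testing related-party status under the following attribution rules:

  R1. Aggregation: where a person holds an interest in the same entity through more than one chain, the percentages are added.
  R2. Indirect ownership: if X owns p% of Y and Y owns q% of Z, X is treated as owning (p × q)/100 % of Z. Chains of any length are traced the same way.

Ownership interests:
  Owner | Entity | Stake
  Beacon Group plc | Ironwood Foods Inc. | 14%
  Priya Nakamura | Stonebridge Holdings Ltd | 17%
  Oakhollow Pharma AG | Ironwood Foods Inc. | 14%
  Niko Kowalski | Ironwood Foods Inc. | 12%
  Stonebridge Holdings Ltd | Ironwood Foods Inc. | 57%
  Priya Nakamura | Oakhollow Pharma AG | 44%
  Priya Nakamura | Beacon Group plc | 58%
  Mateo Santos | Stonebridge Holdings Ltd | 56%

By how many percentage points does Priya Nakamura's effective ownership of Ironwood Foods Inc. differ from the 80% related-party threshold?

Chain via Stonebridge Holdings Ltd (R2): 17% × 57% = 9.69% of Ironwood Foods Inc.
Chain via Oakhollow Pharma AG (R2): 44% × 14% = 6.16% of Ironwood Foods Inc.
Chain via Beacon Group plc (R2): 58% × 14% = 8.12% of Ironwood Foods Inc.
Aggregating (R1): 9.69% + 6.16% + 8.12% = 23.97%.
23.97% falls short of the 80% threshold by 56.03 percentage points.

56.03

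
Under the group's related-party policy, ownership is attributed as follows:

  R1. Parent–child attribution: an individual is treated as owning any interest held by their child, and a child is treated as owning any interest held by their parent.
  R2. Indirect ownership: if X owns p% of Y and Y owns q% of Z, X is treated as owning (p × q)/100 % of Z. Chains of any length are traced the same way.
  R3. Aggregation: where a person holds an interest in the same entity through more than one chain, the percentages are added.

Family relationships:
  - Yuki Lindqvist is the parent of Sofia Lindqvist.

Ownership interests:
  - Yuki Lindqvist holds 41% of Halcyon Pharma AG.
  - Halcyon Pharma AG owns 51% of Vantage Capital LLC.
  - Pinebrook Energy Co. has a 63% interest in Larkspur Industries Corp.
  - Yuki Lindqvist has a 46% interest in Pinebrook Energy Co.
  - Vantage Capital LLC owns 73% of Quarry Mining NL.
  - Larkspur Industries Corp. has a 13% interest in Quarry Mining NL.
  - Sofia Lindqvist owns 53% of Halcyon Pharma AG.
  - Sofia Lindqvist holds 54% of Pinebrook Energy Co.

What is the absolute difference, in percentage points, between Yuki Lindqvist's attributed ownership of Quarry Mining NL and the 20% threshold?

By parent–child attribution (R1), Yuki Lindqvist is treated as also owning Sofia Lindqvist's interest in Halcyon Pharma AG, giving 41% + 53% = 94%.
By parent–child attribution (R1), Yuki Lindqvist is treated as also owning Sofia Lindqvist's interest in Pinebrook Energy Co, giving 46% + 54% = 100%.
Chain via Halcyon Pharma AG → Vantage Capital LLC (R2): 94% × 51% × 73% = 34.9962% of Quarry Mining NL.
Chain via Pinebrook Energy Co. → Larkspur Industries Corp. (R2): 100% × 63% × 13% = 8.19% of Quarry Mining NL.
Aggregating (R3): 34.9962% + 8.19% = 43.1862%.
43.1862% exceeds the 20% threshold by 23.1862 percentage points.

23.1862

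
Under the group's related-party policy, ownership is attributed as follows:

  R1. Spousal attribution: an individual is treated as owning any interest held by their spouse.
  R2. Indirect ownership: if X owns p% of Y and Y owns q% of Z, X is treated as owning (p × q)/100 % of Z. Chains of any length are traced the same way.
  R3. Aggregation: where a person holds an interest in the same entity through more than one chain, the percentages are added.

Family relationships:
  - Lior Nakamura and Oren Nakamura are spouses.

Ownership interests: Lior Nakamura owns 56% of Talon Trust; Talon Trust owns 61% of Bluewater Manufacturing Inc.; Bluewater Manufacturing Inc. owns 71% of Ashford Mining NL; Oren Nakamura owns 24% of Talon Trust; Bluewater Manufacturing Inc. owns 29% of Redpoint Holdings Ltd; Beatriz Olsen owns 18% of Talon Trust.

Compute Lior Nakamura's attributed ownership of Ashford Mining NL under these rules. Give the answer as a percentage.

34.648%

By spousal attribution (R1), Lior Nakamura is treated as also owning Oren Nakamura's interest in Talon Trust, giving 56% + 24% = 80%.
Chain via Talon Trust → Bluewater Manufacturing Inc. (R2): 80% × 61% × 71% = 34.648% of Ashford Mining NL.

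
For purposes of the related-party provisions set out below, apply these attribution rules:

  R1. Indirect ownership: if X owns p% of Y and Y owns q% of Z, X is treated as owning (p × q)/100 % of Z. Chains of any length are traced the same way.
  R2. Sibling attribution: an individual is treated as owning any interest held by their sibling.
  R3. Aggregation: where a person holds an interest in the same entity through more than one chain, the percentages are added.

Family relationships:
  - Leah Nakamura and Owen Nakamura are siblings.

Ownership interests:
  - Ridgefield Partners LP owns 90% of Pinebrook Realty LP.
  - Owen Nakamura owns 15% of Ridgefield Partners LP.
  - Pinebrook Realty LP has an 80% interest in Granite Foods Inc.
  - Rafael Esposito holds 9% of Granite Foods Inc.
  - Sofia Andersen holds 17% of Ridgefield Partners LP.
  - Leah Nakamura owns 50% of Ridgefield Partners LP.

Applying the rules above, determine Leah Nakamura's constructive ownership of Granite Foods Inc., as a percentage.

46.8%

By sibling attribution (R2), Leah Nakamura is treated as also owning Owen Nakamura's interest in Ridgefield Partners LP, giving 50% + 15% = 65%.
Chain via Ridgefield Partners LP → Pinebrook Realty LP (R1): 65% × 90% × 80% = 46.8% of Granite Foods Inc.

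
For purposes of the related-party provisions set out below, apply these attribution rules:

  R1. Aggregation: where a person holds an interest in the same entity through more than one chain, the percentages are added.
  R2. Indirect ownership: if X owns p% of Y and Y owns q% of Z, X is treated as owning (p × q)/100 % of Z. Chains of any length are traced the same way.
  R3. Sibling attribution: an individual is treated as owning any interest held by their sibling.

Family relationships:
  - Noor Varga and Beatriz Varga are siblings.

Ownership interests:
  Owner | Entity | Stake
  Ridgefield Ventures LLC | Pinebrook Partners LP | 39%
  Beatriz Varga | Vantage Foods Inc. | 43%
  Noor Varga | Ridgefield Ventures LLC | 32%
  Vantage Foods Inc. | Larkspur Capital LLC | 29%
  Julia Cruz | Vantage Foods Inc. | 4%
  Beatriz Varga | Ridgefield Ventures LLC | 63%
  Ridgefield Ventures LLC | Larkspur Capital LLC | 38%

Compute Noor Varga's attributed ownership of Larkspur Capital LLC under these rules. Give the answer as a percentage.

48.57%

By sibling attribution (R3), Noor Varga is treated as also owning Beatriz Varga's interest in Ridgefield Ventures LLC, giving 32% + 63% = 95%.
By sibling attribution (R3), Noor Varga is treated as owning Beatriz Varga's 43% interest in Vantage Foods Inc.
Chain via Ridgefield Ventures LLC (R2): 95% × 38% = 36.1% of Larkspur Capital LLC.
Chain via Vantage Foods Inc. (R2): 43% × 29% = 12.47% of Larkspur Capital LLC.
Aggregating (R1): 36.1% + 12.47% = 48.57%.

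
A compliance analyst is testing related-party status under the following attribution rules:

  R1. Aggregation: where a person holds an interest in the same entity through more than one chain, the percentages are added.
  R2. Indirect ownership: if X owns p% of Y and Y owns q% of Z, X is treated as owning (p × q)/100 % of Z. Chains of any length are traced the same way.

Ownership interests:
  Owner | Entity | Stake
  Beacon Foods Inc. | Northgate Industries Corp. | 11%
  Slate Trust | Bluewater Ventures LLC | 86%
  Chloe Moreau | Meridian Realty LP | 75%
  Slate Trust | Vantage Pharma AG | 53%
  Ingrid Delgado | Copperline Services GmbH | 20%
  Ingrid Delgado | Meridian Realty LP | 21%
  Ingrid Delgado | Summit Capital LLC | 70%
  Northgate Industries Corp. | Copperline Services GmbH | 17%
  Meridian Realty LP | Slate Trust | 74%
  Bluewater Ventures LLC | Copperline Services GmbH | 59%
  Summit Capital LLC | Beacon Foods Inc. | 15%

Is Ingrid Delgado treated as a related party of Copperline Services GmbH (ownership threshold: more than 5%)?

Chain via Meridian Realty LP → Slate Trust → Bluewater Ventures LLC (R2): 21% × 74% × 86% × 59% = 7.884996% of Copperline Services GmbH.
Chain via Summit Capital LLC → Beacon Foods Inc. → Northgate Industries Corp. (R2): 70% × 15% × 11% × 17% = 0.19635% of Copperline Services GmbH.
Direct interest in Copperline Services GmbH: 20%.
Aggregating (R1): 7.884996% + 0.19635% + 20% = 28.081346%.
28.081346% exceeds the 5% threshold, so Ingrid is a related party to Copperline Services GmbH.

Yes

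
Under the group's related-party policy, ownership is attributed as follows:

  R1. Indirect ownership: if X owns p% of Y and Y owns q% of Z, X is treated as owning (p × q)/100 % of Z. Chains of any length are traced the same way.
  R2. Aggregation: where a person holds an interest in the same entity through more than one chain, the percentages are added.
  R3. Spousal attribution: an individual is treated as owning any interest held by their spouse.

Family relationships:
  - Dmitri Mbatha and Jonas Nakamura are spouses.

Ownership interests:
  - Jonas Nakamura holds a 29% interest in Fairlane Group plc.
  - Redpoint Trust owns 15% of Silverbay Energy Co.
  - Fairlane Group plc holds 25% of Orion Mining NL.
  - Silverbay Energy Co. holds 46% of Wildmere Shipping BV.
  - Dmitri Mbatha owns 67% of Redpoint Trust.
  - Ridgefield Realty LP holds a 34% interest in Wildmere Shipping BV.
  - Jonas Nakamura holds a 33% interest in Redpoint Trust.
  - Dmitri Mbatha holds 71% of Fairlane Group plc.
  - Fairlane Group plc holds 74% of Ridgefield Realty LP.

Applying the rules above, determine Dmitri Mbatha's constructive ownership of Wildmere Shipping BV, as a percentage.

By spousal attribution (R3), Dmitri Mbatha is treated as also owning Jonas Nakamura's interest in Fairlane Group plc, giving 71% + 29% = 100%.
By spousal attribution (R3), Dmitri Mbatha is treated as also owning Jonas Nakamura's interest in Redpoint Trust, giving 67% + 33% = 100%.
Chain via Fairlane Group plc → Ridgefield Realty LP (R1): 100% × 74% × 34% = 25.16% of Wildmere Shipping BV.
Chain via Redpoint Trust → Silverbay Energy Co. (R1): 100% × 15% × 46% = 6.9% of Wildmere Shipping BV.
Aggregating (R2): 25.16% + 6.9% = 32.06%.

32.06%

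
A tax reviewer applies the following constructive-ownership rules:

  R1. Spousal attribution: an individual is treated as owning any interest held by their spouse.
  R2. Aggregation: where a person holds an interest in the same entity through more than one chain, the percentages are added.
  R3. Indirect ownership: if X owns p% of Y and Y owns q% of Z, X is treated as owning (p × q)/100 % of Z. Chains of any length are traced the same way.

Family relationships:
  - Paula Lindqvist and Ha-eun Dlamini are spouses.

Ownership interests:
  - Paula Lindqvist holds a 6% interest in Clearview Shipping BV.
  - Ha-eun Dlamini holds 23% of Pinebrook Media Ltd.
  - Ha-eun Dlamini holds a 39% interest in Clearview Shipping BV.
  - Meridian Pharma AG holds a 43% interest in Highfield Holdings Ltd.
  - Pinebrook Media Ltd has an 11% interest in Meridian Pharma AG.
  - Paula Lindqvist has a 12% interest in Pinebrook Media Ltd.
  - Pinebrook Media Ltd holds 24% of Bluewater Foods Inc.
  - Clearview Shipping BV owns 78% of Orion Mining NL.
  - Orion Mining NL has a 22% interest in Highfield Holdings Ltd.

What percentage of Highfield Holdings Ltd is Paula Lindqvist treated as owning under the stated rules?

9.3775%

By spousal attribution (R1), Paula Lindqvist is treated as also owning Ha-eun Dlamini's interest in Clearview Shipping BV, giving 6% + 39% = 45%.
By spousal attribution (R1), Paula Lindqvist is treated as also owning Ha-eun Dlamini's interest in Pinebrook Media Ltd, giving 12% + 23% = 35%.
Chain via Clearview Shipping BV → Orion Mining NL (R3): 45% × 78% × 22% = 7.722% of Highfield Holdings Ltd.
Chain via Pinebrook Media Ltd → Meridian Pharma AG (R3): 35% × 11% × 43% = 1.6555% of Highfield Holdings Ltd.
Aggregating (R2): 7.722% + 1.6555% = 9.3775%.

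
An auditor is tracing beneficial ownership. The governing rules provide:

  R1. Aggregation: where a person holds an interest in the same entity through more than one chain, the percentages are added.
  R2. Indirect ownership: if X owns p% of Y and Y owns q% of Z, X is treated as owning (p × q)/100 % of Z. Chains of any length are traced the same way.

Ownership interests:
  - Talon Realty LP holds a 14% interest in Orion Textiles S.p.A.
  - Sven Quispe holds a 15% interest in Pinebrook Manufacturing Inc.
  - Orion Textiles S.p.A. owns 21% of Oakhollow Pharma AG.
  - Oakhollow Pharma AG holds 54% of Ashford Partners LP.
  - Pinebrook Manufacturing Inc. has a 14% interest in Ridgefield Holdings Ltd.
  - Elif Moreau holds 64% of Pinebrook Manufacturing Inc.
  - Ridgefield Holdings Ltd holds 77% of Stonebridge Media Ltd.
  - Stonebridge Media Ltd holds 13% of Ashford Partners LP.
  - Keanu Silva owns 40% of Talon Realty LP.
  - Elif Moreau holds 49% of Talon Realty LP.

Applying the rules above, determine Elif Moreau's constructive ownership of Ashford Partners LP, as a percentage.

1.67482%

Chain via Pinebrook Manufacturing Inc. → Ridgefield Holdings Ltd → Stonebridge Media Ltd (R2): 64% × 14% × 77% × 13% = 0.896896% of Ashford Partners LP.
Chain via Talon Realty LP → Orion Textiles S.p.A. → Oakhollow Pharma AG (R2): 49% × 14% × 21% × 54% = 0.777924% of Ashford Partners LP.
Aggregating (R1): 0.896896% + 0.777924% = 1.67482%.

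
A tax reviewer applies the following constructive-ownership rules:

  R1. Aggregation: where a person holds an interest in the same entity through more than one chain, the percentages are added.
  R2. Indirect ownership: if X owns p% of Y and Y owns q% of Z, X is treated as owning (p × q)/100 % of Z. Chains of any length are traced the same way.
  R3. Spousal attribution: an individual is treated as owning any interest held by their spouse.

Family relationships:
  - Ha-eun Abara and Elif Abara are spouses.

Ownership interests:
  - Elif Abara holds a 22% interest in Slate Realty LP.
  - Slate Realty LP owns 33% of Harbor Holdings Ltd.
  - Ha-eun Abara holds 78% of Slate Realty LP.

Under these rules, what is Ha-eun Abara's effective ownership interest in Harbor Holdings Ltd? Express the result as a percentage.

By spousal attribution (R3), Ha-eun Abara is treated as also owning Elif Abara's interest in Slate Realty LP, giving 78% + 22% = 100%.
Chain via Slate Realty LP (R2): 100% × 33% = 33% of Harbor Holdings Ltd.

33%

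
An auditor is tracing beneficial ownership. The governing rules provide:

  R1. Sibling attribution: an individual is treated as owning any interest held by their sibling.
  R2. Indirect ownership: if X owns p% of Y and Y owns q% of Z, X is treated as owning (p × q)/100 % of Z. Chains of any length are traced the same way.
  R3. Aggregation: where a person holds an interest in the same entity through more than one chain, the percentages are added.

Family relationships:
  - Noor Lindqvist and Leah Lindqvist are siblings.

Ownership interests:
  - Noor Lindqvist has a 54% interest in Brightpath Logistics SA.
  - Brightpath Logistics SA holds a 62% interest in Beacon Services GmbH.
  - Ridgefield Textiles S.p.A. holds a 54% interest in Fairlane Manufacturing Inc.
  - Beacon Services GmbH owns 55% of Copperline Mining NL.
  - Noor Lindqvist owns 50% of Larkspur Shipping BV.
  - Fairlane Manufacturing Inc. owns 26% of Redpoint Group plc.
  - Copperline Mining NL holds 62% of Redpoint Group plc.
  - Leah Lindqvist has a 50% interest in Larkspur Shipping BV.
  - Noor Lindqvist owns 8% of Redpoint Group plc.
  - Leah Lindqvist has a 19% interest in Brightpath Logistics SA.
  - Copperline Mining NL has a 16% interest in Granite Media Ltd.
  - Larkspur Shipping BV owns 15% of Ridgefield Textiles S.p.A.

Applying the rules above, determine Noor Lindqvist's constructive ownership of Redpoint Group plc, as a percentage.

25.53966%

By sibling attribution (R1), Noor Lindqvist is treated as also owning Leah Lindqvist's interest in Larkspur Shipping BV, giving 50% + 50% = 100%.
By sibling attribution (R1), Noor Lindqvist is treated as also owning Leah Lindqvist's interest in Brightpath Logistics SA, giving 54% + 19% = 73%.
Chain via Larkspur Shipping BV → Ridgefield Textiles S.p.A. → Fairlane Manufacturing Inc. (R2): 100% × 15% × 54% × 26% = 2.106% of Redpoint Group plc.
Chain via Brightpath Logistics SA → Beacon Services GmbH → Copperline Mining NL (R2): 73% × 62% × 55% × 62% = 15.43366% of Redpoint Group plc.
Direct interest in Redpoint Group plc: 8%.
Aggregating (R3): 2.106% + 15.43366% + 8% = 25.53966%.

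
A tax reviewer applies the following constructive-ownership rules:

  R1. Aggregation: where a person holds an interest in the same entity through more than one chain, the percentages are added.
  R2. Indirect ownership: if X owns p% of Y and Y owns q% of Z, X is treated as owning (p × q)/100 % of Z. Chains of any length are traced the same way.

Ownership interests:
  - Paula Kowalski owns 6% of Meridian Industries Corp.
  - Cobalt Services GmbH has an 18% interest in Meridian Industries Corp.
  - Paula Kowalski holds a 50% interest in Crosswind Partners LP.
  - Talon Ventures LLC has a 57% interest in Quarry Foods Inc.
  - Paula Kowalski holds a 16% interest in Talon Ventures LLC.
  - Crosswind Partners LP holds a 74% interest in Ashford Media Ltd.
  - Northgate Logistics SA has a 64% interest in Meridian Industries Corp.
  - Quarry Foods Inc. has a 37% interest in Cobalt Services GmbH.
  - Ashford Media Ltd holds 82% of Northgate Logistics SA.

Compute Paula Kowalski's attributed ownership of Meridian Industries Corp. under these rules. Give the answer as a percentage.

Chain via Talon Ventures LLC → Quarry Foods Inc. → Cobalt Services GmbH (R2): 16% × 57% × 37% × 18% = 0.607392% of Meridian Industries Corp.
Chain via Crosswind Partners LP → Ashford Media Ltd → Northgate Logistics SA (R2): 50% × 74% × 82% × 64% = 19.4176% of Meridian Industries Corp.
Direct interest in Meridian Industries Corp: 6%.
Aggregating (R1): 0.607392% + 19.4176% + 6% = 26.024992%.

26.024992%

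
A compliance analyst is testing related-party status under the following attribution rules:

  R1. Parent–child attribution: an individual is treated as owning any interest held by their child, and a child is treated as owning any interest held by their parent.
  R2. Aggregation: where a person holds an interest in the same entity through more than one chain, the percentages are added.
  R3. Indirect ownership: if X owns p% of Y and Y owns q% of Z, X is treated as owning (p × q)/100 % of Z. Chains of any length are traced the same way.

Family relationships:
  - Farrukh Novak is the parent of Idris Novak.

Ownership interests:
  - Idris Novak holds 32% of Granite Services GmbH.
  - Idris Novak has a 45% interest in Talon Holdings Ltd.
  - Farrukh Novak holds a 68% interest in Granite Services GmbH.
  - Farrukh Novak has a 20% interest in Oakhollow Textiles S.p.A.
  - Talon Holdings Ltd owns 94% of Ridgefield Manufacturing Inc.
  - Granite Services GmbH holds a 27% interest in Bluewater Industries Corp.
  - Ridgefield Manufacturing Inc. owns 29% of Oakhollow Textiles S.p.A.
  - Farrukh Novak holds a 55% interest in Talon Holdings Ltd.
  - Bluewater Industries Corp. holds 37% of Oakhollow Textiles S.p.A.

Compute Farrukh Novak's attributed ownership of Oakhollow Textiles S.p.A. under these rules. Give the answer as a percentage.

By parent–child attribution (R1), Farrukh Novak is treated as also owning Idris Novak's interest in Talon Holdings Ltd, giving 55% + 45% = 100%.
By parent–child attribution (R1), Farrukh Novak is treated as also owning Idris Novak's interest in Granite Services GmbH, giving 68% + 32% = 100%.
Chain via Talon Holdings Ltd → Ridgefield Manufacturing Inc. (R3): 100% × 94% × 29% = 27.26% of Oakhollow Textiles S.p.A.
Chain via Granite Services GmbH → Bluewater Industries Corp. (R3): 100% × 27% × 37% = 9.99% of Oakhollow Textiles S.p.A.
Direct interest in Oakhollow Textiles S.p.A: 20%.
Aggregating (R2): 27.26% + 9.99% + 20% = 57.25%.

57.25%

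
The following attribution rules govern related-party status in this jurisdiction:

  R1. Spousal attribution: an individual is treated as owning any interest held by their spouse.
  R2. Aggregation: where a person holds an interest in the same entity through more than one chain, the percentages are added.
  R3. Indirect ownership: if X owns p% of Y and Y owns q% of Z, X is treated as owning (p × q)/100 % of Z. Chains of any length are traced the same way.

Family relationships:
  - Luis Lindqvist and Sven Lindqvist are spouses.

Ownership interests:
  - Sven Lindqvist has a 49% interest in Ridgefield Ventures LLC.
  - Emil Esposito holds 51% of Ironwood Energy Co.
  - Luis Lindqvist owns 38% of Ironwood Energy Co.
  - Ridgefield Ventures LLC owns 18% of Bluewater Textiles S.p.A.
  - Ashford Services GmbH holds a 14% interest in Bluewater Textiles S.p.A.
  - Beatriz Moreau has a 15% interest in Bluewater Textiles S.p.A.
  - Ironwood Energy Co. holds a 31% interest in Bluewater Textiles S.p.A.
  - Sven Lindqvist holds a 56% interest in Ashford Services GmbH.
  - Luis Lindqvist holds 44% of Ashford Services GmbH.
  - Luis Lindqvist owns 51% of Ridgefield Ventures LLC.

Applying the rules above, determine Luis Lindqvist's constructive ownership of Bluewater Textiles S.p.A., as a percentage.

43.78%

By spousal attribution (R1), Luis Lindqvist is treated as also owning Sven Lindqvist's interest in Ashford Services GmbH, giving 44% + 56% = 100%.
By spousal attribution (R1), Luis Lindqvist is treated as also owning Sven Lindqvist's interest in Ridgefield Ventures LLC, giving 51% + 49% = 100%.
Chain via Ashford Services GmbH (R3): 100% × 14% = 14% of Bluewater Textiles S.p.A.
Chain via Ironwood Energy Co. (R3): 38% × 31% = 11.78% of Bluewater Textiles S.p.A.
Chain via Ridgefield Ventures LLC (R3): 100% × 18% = 18% of Bluewater Textiles S.p.A.
Aggregating (R2): 14% + 11.78% + 18% = 43.78%.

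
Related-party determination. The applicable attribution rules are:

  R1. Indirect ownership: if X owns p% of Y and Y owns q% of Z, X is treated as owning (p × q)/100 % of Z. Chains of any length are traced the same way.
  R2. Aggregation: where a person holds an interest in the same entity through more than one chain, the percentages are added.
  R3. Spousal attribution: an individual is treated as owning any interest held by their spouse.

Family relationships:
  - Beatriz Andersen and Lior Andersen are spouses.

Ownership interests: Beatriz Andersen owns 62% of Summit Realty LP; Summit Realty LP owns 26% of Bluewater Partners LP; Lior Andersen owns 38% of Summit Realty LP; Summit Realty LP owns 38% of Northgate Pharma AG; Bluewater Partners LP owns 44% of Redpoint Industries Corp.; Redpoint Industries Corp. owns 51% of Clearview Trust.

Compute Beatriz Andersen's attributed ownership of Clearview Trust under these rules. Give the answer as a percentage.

5.8344%

By spousal attribution (R3), Beatriz Andersen is treated as also owning Lior Andersen's interest in Summit Realty LP, giving 62% + 38% = 100%.
Chain via Summit Realty LP → Bluewater Partners LP → Redpoint Industries Corp. (R1): 100% × 26% × 44% × 51% = 5.8344% of Clearview Trust.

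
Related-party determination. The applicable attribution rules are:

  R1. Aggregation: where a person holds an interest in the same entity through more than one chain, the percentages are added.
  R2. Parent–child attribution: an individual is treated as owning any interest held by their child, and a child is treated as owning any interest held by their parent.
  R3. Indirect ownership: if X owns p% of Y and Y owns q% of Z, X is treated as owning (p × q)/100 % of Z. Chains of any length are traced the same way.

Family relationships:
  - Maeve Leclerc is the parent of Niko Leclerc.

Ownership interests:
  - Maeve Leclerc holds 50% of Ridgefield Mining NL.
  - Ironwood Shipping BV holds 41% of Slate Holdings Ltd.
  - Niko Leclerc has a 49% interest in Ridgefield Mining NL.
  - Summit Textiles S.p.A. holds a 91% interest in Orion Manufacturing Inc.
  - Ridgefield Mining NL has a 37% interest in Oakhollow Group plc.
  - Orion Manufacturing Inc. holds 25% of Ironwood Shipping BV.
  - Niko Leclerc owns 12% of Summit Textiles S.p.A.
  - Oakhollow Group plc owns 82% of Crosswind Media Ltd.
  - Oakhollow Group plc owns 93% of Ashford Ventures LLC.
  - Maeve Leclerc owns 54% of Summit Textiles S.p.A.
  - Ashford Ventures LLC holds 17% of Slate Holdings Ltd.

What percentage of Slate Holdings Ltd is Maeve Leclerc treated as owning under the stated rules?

11.947353%

By parent–child attribution (R2), Maeve Leclerc is treated as also owning Niko Leclerc's interest in Ridgefield Mining NL, giving 50% + 49% = 99%.
By parent–child attribution (R2), Maeve Leclerc is treated as also owning Niko Leclerc's interest in Summit Textiles S.p.A, giving 54% + 12% = 66%.
Chain via Ridgefield Mining NL → Oakhollow Group plc → Ashford Ventures LLC (R3): 99% × 37% × 93% × 17% = 5.791203% of Slate Holdings Ltd.
Chain via Summit Textiles S.p.A. → Orion Manufacturing Inc. → Ironwood Shipping BV (R3): 66% × 91% × 25% × 41% = 6.15615% of Slate Holdings Ltd.
Aggregating (R1): 5.791203% + 6.15615% = 11.947353%.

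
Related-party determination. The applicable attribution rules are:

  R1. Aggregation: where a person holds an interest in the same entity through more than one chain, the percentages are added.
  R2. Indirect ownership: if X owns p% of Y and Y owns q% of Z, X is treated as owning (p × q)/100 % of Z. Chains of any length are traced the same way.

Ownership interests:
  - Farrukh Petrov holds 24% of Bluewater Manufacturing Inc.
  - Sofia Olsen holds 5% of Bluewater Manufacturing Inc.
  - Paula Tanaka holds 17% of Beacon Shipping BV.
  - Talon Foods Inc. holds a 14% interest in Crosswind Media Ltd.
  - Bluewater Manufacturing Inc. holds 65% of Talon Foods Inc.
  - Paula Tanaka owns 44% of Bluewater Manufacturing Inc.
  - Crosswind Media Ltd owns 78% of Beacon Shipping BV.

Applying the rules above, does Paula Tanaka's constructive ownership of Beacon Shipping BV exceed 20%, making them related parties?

Yes

Chain via Bluewater Manufacturing Inc. → Talon Foods Inc. → Crosswind Media Ltd (R2): 44% × 65% × 14% × 78% = 3.12312% of Beacon Shipping BV.
Direct interest in Beacon Shipping BV: 17%.
Aggregating (R1): 3.12312% + 17% = 20.12312%.
20.12312% exceeds the 20% threshold, so Paula is a related party to Beacon Shipping BV.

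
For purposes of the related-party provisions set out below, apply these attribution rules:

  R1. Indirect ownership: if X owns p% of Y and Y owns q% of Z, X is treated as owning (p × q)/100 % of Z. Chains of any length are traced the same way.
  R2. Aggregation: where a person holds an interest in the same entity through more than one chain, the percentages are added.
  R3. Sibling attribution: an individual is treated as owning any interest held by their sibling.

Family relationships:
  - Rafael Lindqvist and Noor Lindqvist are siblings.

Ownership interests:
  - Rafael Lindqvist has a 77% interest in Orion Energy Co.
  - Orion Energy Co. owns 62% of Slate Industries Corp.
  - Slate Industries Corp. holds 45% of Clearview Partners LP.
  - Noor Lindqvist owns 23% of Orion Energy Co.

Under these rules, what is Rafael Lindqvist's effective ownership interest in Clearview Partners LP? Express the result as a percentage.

By sibling attribution (R3), Rafael Lindqvist is treated as also owning Noor Lindqvist's interest in Orion Energy Co, giving 77% + 23% = 100%.
Chain via Orion Energy Co. → Slate Industries Corp. (R1): 100% × 62% × 45% = 27.9% of Clearview Partners LP.

27.9%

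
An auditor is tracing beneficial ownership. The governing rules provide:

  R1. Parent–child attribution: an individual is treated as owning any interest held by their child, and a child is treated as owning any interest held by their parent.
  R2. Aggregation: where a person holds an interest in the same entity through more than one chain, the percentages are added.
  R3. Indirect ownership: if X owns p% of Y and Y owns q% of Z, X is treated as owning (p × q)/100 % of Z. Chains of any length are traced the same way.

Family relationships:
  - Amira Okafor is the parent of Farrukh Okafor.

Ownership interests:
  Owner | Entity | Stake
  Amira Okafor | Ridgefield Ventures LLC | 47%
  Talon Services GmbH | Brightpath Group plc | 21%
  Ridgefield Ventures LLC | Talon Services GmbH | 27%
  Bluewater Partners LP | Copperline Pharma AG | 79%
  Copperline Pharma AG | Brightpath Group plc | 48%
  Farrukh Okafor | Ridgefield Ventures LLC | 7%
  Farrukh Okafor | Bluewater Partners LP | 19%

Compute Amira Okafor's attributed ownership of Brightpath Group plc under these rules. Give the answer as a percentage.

By parent–child attribution (R1), Amira Okafor is treated as also owning Farrukh Okafor's interest in Ridgefield Ventures LLC, giving 47% + 7% = 54%.
By parent–child attribution (R1), Amira Okafor is treated as owning Farrukh Okafor's 19% interest in Bluewater Partners LP.
Chain via Ridgefield Ventures LLC → Talon Services GmbH (R3): 54% × 27% × 21% = 3.0618% of Brightpath Group plc.
Chain via Bluewater Partners LP → Copperline Pharma AG (R3): 19% × 79% × 48% = 7.2048% of Brightpath Group plc.
Aggregating (R2): 3.0618% + 7.2048% = 10.2666%.

10.2666%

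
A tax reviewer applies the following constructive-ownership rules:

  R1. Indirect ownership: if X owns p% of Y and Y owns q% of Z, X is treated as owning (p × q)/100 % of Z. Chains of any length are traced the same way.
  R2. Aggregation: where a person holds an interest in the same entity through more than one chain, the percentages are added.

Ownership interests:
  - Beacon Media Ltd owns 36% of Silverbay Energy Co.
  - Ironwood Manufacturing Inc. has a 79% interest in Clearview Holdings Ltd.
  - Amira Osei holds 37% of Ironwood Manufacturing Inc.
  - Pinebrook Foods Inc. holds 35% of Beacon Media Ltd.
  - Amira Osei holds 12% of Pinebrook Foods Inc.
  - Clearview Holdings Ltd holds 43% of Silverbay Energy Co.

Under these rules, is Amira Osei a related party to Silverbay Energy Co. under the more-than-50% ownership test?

Chain via Pinebrook Foods Inc. → Beacon Media Ltd (R1): 12% × 35% × 36% = 1.512% of Silverbay Energy Co.
Chain via Ironwood Manufacturing Inc. → Clearview Holdings Ltd (R1): 37% × 79% × 43% = 12.5689% of Silverbay Energy Co.
Aggregating (R2): 1.512% + 12.5689% = 14.0809%.
14.0809% does not exceed the 50% threshold, so Amira is not a related party to Silverbay Energy Co.

No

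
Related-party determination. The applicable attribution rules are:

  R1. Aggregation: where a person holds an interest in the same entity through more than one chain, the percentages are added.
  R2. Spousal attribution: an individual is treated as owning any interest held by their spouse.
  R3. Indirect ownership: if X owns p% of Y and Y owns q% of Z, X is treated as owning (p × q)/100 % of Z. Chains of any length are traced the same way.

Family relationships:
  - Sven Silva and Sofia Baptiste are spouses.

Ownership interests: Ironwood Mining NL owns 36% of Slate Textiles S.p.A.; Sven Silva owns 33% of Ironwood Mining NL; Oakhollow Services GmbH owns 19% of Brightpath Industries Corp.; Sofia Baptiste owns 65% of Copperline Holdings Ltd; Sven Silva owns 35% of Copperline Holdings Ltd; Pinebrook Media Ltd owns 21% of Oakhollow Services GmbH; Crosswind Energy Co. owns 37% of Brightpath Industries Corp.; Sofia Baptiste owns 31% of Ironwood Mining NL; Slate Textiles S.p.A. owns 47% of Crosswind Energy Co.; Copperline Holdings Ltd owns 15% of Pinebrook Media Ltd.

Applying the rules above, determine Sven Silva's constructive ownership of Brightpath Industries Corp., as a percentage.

By spousal attribution (R2), Sven Silva is treated as also owning Sofia Baptiste's interest in Ironwood Mining NL, giving 33% + 31% = 64%.
By spousal attribution (R2), Sven Silva is treated as also owning Sofia Baptiste's interest in Copperline Holdings Ltd, giving 35% + 65% = 100%.
Chain via Ironwood Mining NL → Slate Textiles S.p.A. → Crosswind Energy Co. (R3): 64% × 36% × 47% × 37% = 4.006656% of Brightpath Industries Corp.
Chain via Copperline Holdings Ltd → Pinebrook Media Ltd → Oakhollow Services GmbH (R3): 100% × 15% × 21% × 19% = 0.5985% of Brightpath Industries Corp.
Aggregating (R1): 4.006656% + 0.5985% = 4.605156%.

4.605156%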